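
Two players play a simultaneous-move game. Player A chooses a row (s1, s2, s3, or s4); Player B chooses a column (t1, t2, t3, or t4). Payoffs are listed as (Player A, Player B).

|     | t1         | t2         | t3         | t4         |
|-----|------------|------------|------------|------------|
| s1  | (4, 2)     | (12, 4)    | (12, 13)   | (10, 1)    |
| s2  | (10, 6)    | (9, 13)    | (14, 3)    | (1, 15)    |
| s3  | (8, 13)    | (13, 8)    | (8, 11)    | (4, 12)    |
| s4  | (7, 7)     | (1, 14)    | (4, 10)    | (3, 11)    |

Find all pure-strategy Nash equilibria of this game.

Find each player's best response to every opponent strategy; NE are the intersections.
Player A's best responses — vs t1: s2 (payoff 10); vs t2: s3 (payoff 13); vs t3: s2 (payoff 14); vs t4: s1 (payoff 10).
Player B's best responses — vs s1: t3 (payoff 13); vs s2: t4 (payoff 15); vs s3: t1 (payoff 13); vs s4: t2 (payoff 14).
No cell has both players best-responding. For instance, Player A's best reply to t1 is s2, but against s2 Player B prefers t4 over t1.

No pure-strategy Nash equilibrium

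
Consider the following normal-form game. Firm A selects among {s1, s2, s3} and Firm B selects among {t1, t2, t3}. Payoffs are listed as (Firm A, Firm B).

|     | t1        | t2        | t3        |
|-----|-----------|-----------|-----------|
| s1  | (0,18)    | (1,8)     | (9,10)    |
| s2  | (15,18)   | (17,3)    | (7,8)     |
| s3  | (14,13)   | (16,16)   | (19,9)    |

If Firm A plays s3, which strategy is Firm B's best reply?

With Firm A fixed at s3, Firm B's payoffs are: t1 → 13, t2 → 16, t3 → 9.
The maximum is 16, achieved by t2.

t2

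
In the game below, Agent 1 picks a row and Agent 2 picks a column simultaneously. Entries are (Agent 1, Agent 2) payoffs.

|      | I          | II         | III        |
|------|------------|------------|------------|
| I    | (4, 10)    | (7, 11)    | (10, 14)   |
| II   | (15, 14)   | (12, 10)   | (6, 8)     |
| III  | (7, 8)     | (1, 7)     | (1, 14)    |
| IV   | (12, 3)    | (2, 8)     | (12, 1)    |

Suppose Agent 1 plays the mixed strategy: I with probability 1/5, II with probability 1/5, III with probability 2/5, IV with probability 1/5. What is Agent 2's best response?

Agent 2's best reply maximizes expected payoff against the mix.
I: (1/5)·10 + (1/5)·14 + (2/5)·8 + (1/5)·3 = 43/5
II: (1/5)·11 + (1/5)·10 + (2/5)·7 + (1/5)·8 = 43/5
III: (1/5)·14 + (1/5)·8 + (2/5)·14 + (1/5)·1 = 51/5
Highest expected payoff is 51/5, from III.

III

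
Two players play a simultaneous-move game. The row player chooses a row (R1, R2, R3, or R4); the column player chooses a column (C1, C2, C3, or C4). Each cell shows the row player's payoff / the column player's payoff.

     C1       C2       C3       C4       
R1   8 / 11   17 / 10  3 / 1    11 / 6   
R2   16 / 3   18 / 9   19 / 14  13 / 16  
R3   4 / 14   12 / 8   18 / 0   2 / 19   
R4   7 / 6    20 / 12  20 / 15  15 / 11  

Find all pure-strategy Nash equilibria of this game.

Check mutual best responses: a cell is a NE iff neither player can gain by unilaterally deviating.
The row player's best responses — vs C1: R2 (payoff 16); vs C2: R4 (payoff 20); vs C3: R4 (payoff 20); vs C4: R4 (payoff 15).
The column player's best responses — vs R1: C1 (payoff 11); vs R2: C4 (payoff 16); vs R3: C4 (payoff 19); vs R4: C3 (payoff 15).
The only mutual best response is (R4, C3); neither player gains by switching there.

(R4, C3)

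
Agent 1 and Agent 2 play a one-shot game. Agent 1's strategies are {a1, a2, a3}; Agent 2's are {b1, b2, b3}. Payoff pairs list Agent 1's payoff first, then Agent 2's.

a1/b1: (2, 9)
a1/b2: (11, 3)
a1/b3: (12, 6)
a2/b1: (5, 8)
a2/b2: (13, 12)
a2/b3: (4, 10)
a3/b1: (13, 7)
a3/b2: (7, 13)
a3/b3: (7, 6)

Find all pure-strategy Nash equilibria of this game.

(a2, b2)

A profile is a Nash equilibrium when each player is best-responding to the other.
Agent 1's best responses — vs b1: a3 (payoff 13); vs b2: a2 (payoff 13); vs b3: a1 (payoff 12).
Agent 2's best responses — vs a1: b1 (payoff 9); vs a2: b2 (payoff 12); vs a3: b2 (payoff 13).
The only mutual best response is (a2, b2); neither player gains by switching there.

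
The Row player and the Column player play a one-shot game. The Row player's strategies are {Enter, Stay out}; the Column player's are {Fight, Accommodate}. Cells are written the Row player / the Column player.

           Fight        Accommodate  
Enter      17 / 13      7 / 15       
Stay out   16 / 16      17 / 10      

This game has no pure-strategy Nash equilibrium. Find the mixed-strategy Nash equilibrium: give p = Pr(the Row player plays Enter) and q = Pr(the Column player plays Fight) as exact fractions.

p = 3/4, q = 10/11

In a mixed NE each player is indifferent between their pure strategies, so the opponent's mix sets the indifference.
The Column player indifferent between Fight and Accommodate: p·13 + (1−p)·16 = p·15 + (1−p)·10 ⟹ 16 + (-3)p = 10 + 5p ⟹ p = 3/4.
The Row player indifferent between Enter and Stay out: q·17 + (1−q)·7 = q·16 + (1−q)·17 ⟹ 7 + 10q = 17 + (-1)q ⟹ q = 10/11.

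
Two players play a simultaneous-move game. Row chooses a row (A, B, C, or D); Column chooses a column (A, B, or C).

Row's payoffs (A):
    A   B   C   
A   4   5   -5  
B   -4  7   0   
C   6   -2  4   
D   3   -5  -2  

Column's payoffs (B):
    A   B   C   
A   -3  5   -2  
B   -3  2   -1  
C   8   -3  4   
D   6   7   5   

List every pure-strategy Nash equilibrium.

(B, B) and (C, A)

Check mutual best responses: a cell is a NE iff neither player can gain by unilaterally deviating.
Row's best responses — vs A: C (payoff 6); vs B: B (payoff 7); vs C: C (payoff 4).
Column's best responses — vs A: B (payoff 5); vs B: B (payoff 2); vs C: A (payoff 8); vs D: B (payoff 7).
Mutual best responses occur at (B, B) and (C, A); at each, neither player gains by switching.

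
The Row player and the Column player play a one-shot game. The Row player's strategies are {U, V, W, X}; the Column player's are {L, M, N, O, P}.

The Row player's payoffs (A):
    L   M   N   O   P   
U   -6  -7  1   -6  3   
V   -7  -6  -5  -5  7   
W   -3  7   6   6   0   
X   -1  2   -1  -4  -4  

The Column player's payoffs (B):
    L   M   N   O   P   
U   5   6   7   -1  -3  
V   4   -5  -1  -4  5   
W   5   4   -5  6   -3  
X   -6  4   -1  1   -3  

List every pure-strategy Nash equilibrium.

(V, P) and (W, O)

Check mutual best responses: a cell is a NE iff neither player can gain by unilaterally deviating.
The Row player's best responses — vs L: X (payoff -1); vs M: W (payoff 7); vs N: W (payoff 6); vs O: W (payoff 6); vs P: V (payoff 7).
The Column player's best responses — vs U: N (payoff 7); vs V: P (payoff 5); vs W: O (payoff 6); vs X: M (payoff 4).
Mutual best responses occur at (V, P) and (W, O); at each, neither player gains by switching.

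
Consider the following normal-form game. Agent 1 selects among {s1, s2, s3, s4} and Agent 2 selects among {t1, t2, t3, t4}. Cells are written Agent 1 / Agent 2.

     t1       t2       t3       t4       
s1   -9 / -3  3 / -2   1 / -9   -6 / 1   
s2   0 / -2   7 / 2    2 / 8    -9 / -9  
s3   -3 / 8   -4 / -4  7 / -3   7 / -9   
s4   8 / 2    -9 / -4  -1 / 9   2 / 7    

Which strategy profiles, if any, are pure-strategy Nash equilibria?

A profile is a Nash equilibrium when each player is best-responding to the other.
Agent 1's best responses — vs t1: s4 (payoff 8); vs t2: s2 (payoff 7); vs t3: s3 (payoff 7); vs t4: s3 (payoff 7).
Agent 2's best responses — vs s1: t4 (payoff 1); vs s2: t3 (payoff 8); vs s3: t1 (payoff 8); vs s4: t3 (payoff 9).
No cell has both players best-responding. For instance, Agent 1's best reply to t3 is s3, but against s3 Agent 2 prefers t1 over t3.

None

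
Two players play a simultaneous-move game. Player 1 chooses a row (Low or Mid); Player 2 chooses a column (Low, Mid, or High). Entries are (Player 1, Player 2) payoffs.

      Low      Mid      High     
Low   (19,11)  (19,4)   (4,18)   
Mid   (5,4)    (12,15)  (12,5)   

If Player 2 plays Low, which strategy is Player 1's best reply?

Low

With Player 2 fixed at Low, Player 1's payoffs are: Low → 19, Mid → 5.
The maximum is 19, achieved by Low.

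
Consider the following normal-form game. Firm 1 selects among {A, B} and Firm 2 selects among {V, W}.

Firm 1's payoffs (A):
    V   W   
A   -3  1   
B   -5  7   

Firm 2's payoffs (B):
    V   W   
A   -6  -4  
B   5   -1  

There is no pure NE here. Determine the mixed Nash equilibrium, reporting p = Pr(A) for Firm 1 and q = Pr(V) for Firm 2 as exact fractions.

p = 3/4, q = 3/4

In a mixed NE each player is indifferent between their pure strategies, so the opponent's mix sets the indifference.
Firm 2 indifferent between V and W: p·(-6) + (1−p)·5 = p·(-4) + (1−p)·(-1) ⟹ 5 + (-11)p = (-1) + (-3)p ⟹ p = 3/4.
Firm 1 indifferent between A and B: q·(-3) + (1−q)·1 = q·(-5) + (1−q)·7 ⟹ 1 + (-4)q = 7 + (-12)q ⟹ q = 3/4.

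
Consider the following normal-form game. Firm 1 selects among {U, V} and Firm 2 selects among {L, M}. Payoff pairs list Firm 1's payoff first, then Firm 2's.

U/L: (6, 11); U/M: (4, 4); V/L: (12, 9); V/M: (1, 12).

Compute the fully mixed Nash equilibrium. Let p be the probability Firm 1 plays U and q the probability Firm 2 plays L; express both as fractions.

p = 3/10, q = 1/3

Each player's mixing probability is pinned down by making the *other* player indifferent.
Firm 2 indifferent between L and M: p·11 + (1−p)·9 = p·4 + (1−p)·12 ⟹ 9 + 2p = 12 + (-8)p ⟹ p = 3/10.
Firm 1 indifferent between U and V: q·6 + (1−q)·4 = q·12 + (1−q)·1 ⟹ 4 + 2q = 1 + 11q ⟹ q = 1/3.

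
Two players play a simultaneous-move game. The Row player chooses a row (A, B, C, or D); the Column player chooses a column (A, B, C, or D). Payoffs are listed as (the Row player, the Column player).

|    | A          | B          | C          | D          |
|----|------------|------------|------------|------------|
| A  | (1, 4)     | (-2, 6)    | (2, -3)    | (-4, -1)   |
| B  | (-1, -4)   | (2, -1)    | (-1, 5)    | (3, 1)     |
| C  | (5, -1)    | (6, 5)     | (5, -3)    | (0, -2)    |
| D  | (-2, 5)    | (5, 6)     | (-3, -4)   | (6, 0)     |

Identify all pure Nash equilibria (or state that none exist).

(C, B)

Check mutual best responses: a cell is a NE iff neither player can gain by unilaterally deviating.
The Row player's best responses — vs A: C (payoff 5); vs B: C (payoff 6); vs C: C (payoff 5); vs D: D (payoff 6).
The Column player's best responses — vs A: B (payoff 6); vs B: C (payoff 5); vs C: B (payoff 5); vs D: B (payoff 6).
The only mutual best response is (C, B); neither player gains by switching there.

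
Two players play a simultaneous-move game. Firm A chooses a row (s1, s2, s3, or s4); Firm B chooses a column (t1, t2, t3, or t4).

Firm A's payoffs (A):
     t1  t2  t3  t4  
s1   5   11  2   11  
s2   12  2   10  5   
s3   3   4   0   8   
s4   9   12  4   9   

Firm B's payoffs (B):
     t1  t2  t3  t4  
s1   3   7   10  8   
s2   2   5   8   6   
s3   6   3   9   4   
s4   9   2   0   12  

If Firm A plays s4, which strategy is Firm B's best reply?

t4

With Firm A fixed at s4, Firm B's payoffs are: t1 → 9, t2 → 2, t3 → 0, t4 → 12.
The maximum is 12, achieved by t4.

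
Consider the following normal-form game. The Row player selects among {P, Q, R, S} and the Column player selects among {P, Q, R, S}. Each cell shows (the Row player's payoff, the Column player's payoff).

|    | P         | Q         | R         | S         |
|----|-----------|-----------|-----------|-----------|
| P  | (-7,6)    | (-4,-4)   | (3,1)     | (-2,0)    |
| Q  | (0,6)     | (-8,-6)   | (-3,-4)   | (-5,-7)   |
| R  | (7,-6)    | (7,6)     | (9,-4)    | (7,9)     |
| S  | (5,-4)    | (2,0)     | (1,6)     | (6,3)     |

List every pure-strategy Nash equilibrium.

(R, S)

Find each player's best response to every opponent strategy; NE are the intersections.
The Row player's best responses — vs P: R (payoff 7); vs Q: R (payoff 7); vs R: R (payoff 9); vs S: R (payoff 7).
The Column player's best responses — vs P: P (payoff 6); vs Q: P (payoff 6); vs R: S (payoff 9); vs S: R (payoff 6).
The only mutual best response is (R, S); neither player gains by switching there.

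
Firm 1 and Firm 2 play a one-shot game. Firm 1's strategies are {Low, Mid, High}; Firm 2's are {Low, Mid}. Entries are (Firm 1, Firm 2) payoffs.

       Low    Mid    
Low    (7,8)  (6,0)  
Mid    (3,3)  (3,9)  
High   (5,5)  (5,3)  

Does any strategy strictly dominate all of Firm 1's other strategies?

A strategy is strictly dominant if it gives Firm 1 a strictly higher payoff than every other strategy, against every choice by the opponent.
Low strictly dominates: vs Low: 7 > each of {3, 5}; vs Mid: 6 > each of {3, 5}.

Low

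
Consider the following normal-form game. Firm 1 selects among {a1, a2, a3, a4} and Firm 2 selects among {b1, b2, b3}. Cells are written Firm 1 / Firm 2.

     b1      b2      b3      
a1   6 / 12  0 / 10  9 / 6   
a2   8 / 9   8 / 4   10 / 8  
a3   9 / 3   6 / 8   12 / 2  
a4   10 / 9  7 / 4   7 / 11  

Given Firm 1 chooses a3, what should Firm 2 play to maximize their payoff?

With Firm 1 fixed at a3, Firm 2's payoffs are: b1 → 3, b2 → 8, b3 → 2.
The maximum is 8, achieved by b2.

b2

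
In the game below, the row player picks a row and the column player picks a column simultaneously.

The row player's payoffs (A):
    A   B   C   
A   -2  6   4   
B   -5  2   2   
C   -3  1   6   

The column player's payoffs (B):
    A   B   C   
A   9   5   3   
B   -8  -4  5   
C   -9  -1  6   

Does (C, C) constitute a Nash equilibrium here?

Yes

Holding the column player at C: the row player gets 6 from C, versus 4 from A, 2 from B. No profitable deviation for the row player.
Holding the row player at C: the column player gets 6 from C, versus -9 from A, -1 from B. No profitable deviation for the column player either.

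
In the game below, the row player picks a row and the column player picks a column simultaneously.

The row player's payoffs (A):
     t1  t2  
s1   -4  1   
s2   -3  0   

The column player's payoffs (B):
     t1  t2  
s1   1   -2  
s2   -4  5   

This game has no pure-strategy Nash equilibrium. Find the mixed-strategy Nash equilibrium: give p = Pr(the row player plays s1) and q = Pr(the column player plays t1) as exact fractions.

In a mixed NE each player is indifferent between their pure strategies, so the opponent's mix sets the indifference.
The column player indifferent between t1 and t2: p·1 + (1−p)·(-4) = p·(-2) + (1−p)·5 ⟹ (-4) + 5p = 5 + (-7)p ⟹ p = 3/4.
The row player indifferent between s1 and s2: q·(-4) + (1−q)·1 = q·(-3) + (1−q)·0 ⟹ 1 + (-5)q = 0 + (-3)q ⟹ q = 1/2.

p = 3/4, q = 1/2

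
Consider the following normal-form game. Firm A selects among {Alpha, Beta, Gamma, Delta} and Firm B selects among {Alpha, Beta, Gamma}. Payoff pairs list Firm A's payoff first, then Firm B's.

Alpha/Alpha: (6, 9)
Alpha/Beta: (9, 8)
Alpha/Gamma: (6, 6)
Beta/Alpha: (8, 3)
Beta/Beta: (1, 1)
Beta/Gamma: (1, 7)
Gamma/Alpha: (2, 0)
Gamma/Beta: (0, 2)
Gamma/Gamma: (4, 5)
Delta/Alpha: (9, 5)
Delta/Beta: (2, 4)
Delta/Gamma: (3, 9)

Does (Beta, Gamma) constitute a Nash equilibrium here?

Holding Firm B at Gamma: Firm A gets 1 from Beta but could get 6 by switching to Alpha. Firm A has a profitable deviation.

No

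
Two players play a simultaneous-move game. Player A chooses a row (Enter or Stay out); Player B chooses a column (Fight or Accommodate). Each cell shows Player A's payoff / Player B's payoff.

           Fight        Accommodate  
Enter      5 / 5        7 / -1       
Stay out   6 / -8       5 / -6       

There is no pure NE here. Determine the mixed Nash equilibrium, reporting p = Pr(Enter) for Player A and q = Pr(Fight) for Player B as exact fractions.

p = 1/4, q = 2/3

In a mixed NE each player is indifferent between their pure strategies, so the opponent's mix sets the indifference.
Player B indifferent between Fight and Accommodate: p·5 + (1−p)·(-8) = p·(-1) + (1−p)·(-6) ⟹ (-8) + 13p = (-6) + 5p ⟹ p = 1/4.
Player A indifferent between Enter and Stay out: q·5 + (1−q)·7 = q·6 + (1−q)·5 ⟹ 7 + (-2)q = 5 + 1q ⟹ q = 2/3.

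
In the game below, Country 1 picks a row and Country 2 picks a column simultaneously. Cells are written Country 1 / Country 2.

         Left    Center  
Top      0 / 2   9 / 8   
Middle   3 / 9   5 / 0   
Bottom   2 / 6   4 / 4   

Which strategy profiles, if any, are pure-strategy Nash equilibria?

A profile is a Nash equilibrium when each player is best-responding to the other.
Country 1's best responses — vs Left: Middle (payoff 3); vs Center: Top (payoff 9).
Country 2's best responses — vs Top: Center (payoff 8); vs Middle: Left (payoff 9); vs Bottom: Left (payoff 6).
Mutual best responses occur at (Top, Center) and (Middle, Left); at each, neither player gains by switching.

(Top, Center) and (Middle, Left)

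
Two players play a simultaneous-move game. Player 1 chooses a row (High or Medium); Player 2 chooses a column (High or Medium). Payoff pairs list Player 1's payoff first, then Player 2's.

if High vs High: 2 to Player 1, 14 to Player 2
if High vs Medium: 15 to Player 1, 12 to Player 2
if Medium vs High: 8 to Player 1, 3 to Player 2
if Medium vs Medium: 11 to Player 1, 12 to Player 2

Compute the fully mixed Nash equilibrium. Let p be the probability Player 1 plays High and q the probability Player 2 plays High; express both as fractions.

Each player's mixing probability is pinned down by making the *other* player indifferent.
Player 2 indifferent between High and Medium: p·14 + (1−p)·3 = p·12 + (1−p)·12 ⟹ 3 + 11p = 12 + 0p ⟹ p = 9/11.
Player 1 indifferent between High and Medium: q·2 + (1−q)·15 = q·8 + (1−q)·11 ⟹ 15 + (-13)q = 11 + (-3)q ⟹ q = 2/5.

p = 9/11, q = 2/5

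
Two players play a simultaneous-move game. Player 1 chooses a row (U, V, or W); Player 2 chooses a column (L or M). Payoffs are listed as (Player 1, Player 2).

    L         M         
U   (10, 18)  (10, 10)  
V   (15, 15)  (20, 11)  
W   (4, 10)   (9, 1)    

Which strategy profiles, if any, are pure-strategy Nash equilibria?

(V, L)

Find each player's best response to every opponent strategy; NE are the intersections.
Player 1's best responses — vs L: V (payoff 15); vs M: V (payoff 20).
Player 2's best responses — vs U: L (payoff 18); vs V: L (payoff 15); vs W: L (payoff 10).
The only mutual best response is (V, L); neither player gains by switching there.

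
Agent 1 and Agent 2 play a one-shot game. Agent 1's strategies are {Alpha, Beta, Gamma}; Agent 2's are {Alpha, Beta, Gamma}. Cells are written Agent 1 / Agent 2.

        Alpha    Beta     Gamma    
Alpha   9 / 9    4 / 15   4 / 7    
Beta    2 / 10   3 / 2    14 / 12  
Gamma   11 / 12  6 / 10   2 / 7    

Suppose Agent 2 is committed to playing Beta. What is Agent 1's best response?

Gamma

With Agent 2 fixed at Beta, Agent 1's payoffs are: Alpha → 4, Beta → 3, Gamma → 6.
The maximum is 6, achieved by Gamma.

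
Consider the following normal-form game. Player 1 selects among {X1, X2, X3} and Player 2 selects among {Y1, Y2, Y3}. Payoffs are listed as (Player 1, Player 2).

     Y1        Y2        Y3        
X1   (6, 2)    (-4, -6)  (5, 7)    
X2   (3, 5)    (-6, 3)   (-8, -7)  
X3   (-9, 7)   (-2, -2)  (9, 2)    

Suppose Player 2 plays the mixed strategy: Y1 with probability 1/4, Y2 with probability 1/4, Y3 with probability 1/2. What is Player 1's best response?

Compute Player 1's expected payoff from each pure strategy against the given mix.
X1: (1/4)·6 + (1/4)·(-4) + (1/2)·5 = 3
X2: (1/4)·3 + (1/4)·(-6) + (1/2)·(-8) = -19/4
X3: (1/4)·(-9) + (1/4)·(-2) + (1/2)·9 = 7/4
Highest expected payoff is 3, from X1.

X1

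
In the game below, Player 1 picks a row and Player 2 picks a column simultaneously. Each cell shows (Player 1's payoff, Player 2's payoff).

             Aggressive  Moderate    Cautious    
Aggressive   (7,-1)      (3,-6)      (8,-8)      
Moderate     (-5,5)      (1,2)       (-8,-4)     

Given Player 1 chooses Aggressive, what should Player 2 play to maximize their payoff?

Aggressive

With Player 1 fixed at Aggressive, Player 2's payoffs are: Aggressive → -1, Moderate → -6, Cautious → -8.
The maximum is -1, achieved by Aggressive.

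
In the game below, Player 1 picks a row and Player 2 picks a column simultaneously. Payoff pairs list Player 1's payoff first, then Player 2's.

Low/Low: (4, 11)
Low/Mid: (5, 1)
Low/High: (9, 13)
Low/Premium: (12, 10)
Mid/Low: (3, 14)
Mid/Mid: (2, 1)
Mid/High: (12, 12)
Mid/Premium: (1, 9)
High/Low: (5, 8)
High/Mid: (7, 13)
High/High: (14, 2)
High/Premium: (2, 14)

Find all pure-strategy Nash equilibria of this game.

A profile is a Nash equilibrium when each player is best-responding to the other.
Player 1's best responses — vs Low: High (payoff 5); vs Mid: High (payoff 7); vs High: High (payoff 14); vs Premium: Low (payoff 12).
Player 2's best responses — vs Low: High (payoff 13); vs Mid: Low (payoff 14); vs High: Premium (payoff 14).
No cell has both players best-responding. For instance, Player 1's best reply to Mid is High, but against High Player 2 prefers Premium over Mid.

None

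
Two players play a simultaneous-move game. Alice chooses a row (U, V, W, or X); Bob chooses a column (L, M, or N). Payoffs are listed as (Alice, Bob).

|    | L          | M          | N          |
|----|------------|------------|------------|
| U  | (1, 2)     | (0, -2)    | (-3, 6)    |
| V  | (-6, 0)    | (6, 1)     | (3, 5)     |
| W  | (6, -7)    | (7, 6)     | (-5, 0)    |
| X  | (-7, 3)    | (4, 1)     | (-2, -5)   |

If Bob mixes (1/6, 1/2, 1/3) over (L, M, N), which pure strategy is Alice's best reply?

Alice's best reply maximizes expected payoff against the mix.
U: (1/6)·1 + (1/2)·0 + (1/3)·(-3) = -5/6
V: (1/6)·(-6) + (1/2)·6 + (1/3)·3 = 3
W: (1/6)·6 + (1/2)·7 + (1/3)·(-5) = 17/6
X: (1/6)·(-7) + (1/2)·4 + (1/3)·(-2) = 1/6
Highest expected payoff is 3, from V.

V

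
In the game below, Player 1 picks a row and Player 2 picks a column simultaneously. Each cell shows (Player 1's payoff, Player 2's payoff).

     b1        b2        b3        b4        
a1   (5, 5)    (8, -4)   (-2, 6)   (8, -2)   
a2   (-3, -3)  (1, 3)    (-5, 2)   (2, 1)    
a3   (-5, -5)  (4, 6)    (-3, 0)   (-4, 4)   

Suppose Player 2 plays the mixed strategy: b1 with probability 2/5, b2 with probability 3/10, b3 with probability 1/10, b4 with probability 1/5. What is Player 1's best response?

Player 1's best reply maximizes expected payoff against the mix.
a1: (2/5)·5 + (3/10)·8 + (1/10)·(-2) + (1/5)·8 = 29/5
a2: (2/5)·(-3) + (3/10)·1 + (1/10)·(-5) + (1/5)·2 = -1
a3: (2/5)·(-5) + (3/10)·4 + (1/10)·(-3) + (1/5)·(-4) = -19/10
Highest expected payoff is 29/5, from a1.

a1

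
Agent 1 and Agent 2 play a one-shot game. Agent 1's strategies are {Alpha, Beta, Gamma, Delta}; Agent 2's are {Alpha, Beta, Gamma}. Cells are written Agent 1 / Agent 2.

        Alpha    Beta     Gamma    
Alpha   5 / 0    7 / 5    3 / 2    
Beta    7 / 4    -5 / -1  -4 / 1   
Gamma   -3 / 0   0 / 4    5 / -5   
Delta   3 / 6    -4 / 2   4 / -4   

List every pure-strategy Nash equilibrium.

Find each player's best response to every opponent strategy; NE are the intersections.
Agent 1's best responses — vs Alpha: Beta (payoff 7); vs Beta: Alpha (payoff 7); vs Gamma: Gamma (payoff 5).
Agent 2's best responses — vs Alpha: Beta (payoff 5); vs Beta: Alpha (payoff 4); vs Gamma: Beta (payoff 4); vs Delta: Alpha (payoff 6).
Mutual best responses occur at (Alpha, Beta) and (Beta, Alpha); at each, neither player gains by switching.

(Alpha, Beta) and (Beta, Alpha)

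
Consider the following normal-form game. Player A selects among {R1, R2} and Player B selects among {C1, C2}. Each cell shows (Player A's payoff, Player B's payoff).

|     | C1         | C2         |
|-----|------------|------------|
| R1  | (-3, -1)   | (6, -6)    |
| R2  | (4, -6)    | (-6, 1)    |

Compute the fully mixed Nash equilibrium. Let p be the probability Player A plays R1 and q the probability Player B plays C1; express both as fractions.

p = 7/12, q = 12/19

In a mixed NE each player is indifferent between their pure strategies, so the opponent's mix sets the indifference.
Player B indifferent between C1 and C2: p·(-1) + (1−p)·(-6) = p·(-6) + (1−p)·1 ⟹ (-6) + 5p = 1 + (-7)p ⟹ p = 7/12.
Player A indifferent between R1 and R2: q·(-3) + (1−q)·6 = q·4 + (1−q)·(-6) ⟹ 6 + (-9)q = (-6) + 10q ⟹ q = 12/19.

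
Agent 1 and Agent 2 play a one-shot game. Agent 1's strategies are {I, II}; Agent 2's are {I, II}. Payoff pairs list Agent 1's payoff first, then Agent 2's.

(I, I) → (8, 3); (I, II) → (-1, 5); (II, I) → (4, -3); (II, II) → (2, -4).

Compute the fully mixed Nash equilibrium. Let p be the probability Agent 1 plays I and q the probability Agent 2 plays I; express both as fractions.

p = 1/3, q = 3/7

Each player's mixing probability is pinned down by making the *other* player indifferent.
Agent 2 indifferent between I and II: p·3 + (1−p)·(-3) = p·5 + (1−p)·(-4) ⟹ (-3) + 6p = (-4) + 9p ⟹ p = 1/3.
Agent 1 indifferent between I and II: q·8 + (1−q)·(-1) = q·4 + (1−q)·2 ⟹ (-1) + 9q = 2 + 2q ⟹ q = 3/7.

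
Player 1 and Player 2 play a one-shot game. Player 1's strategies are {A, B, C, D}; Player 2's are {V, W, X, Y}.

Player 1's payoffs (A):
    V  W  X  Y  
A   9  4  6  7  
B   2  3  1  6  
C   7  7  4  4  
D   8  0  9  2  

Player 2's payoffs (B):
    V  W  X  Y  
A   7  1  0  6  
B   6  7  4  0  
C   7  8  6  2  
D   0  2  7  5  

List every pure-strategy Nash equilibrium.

(A, V), (C, W), and (D, X)

Check mutual best responses: a cell is a NE iff neither player can gain by unilaterally deviating.
Player 1's best responses — vs V: A (payoff 9); vs W: C (payoff 7); vs X: D (payoff 9); vs Y: A (payoff 7).
Player 2's best responses — vs A: V (payoff 7); vs B: W (payoff 7); vs C: W (payoff 8); vs D: X (payoff 7).
Mutual best responses occur at (A, V), (C, W), and (D, X); at each, neither player gains by switching.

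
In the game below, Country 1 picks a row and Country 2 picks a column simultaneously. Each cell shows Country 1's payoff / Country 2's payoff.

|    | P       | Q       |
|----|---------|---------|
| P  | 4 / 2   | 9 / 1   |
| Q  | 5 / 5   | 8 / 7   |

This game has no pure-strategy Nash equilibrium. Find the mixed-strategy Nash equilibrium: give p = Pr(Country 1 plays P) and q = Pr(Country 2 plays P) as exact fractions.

In a mixed NE each player is indifferent between their pure strategies, so the opponent's mix sets the indifference.
Country 2 indifferent between P and Q: p·2 + (1−p)·5 = p·1 + (1−p)·7 ⟹ 5 + (-3)p = 7 + (-6)p ⟹ p = 2/3.
Country 1 indifferent between P and Q: q·4 + (1−q)·9 = q·5 + (1−q)·8 ⟹ 9 + (-5)q = 8 + (-3)q ⟹ q = 1/2.

p = 2/3, q = 1/2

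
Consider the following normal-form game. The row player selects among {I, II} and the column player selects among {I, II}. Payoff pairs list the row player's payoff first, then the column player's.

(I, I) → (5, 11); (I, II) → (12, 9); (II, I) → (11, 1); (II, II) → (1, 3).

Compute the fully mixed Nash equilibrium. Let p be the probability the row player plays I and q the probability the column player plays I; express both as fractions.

p = 1/2, q = 11/17

In a mixed NE each player is indifferent between their pure strategies, so the opponent's mix sets the indifference.
The column player indifferent between I and II: p·11 + (1−p)·1 = p·9 + (1−p)·3 ⟹ 1 + 10p = 3 + 6p ⟹ p = 1/2.
The row player indifferent between I and II: q·5 + (1−q)·12 = q·11 + (1−q)·1 ⟹ 12 + (-7)q = 1 + 10q ⟹ q = 11/17.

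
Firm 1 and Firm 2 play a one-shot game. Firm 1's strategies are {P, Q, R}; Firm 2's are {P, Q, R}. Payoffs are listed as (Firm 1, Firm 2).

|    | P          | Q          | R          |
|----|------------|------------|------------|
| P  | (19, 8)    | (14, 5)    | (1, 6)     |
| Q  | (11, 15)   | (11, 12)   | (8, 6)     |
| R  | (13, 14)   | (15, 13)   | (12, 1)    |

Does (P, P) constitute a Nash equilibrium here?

Holding Firm 2 at P: Firm 1 gets 19 from P, versus 11 from Q, 13 from R. No profitable deviation for Firm 1.
Holding Firm 1 at P: Firm 2 gets 8 from P, versus 5 from Q, 6 from R. No profitable deviation for Firm 2 either.

Yes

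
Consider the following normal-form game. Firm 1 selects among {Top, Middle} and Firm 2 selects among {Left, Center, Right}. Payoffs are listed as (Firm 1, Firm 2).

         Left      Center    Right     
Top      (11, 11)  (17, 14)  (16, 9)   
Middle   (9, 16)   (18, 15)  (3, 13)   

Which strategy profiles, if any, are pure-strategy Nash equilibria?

None

Find each player's best response to every opponent strategy; NE are the intersections.
Firm 1's best responses — vs Left: Top (payoff 11); vs Center: Middle (payoff 18); vs Right: Top (payoff 16).
Firm 2's best responses — vs Top: Center (payoff 14); vs Middle: Left (payoff 16).
No cell has both players best-responding. For instance, Firm 1's best reply to Right is Top, but against Top Firm 2 prefers Center over Right.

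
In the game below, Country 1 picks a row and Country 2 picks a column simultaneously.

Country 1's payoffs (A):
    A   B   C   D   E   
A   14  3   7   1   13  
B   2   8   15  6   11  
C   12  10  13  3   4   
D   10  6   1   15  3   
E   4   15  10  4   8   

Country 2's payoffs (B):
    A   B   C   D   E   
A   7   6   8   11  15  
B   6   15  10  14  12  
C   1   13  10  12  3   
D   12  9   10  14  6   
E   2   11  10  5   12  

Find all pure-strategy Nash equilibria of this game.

Find each player's best response to every opponent strategy; NE are the intersections.
Country 1's best responses — vs A: A (payoff 14); vs B: E (payoff 15); vs C: B (payoff 15); vs D: D (payoff 15); vs E: A (payoff 13).
Country 2's best responses — vs A: E (payoff 15); vs B: B (payoff 15); vs C: B (payoff 13); vs D: D (payoff 14); vs E: E (payoff 12).
Mutual best responses occur at (A, E) and (D, D); at each, neither player gains by switching.

(A, E) and (D, D)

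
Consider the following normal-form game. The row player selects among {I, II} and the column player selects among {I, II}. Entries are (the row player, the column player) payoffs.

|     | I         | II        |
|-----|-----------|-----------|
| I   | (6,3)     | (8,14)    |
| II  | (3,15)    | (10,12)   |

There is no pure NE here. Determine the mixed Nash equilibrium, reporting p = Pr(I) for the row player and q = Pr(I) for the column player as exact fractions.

Each player's mixing probability is pinned down by making the *other* player indifferent.
The column player indifferent between I and II: p·3 + (1−p)·15 = p·14 + (1−p)·12 ⟹ 15 + (-12)p = 12 + 2p ⟹ p = 3/14.
The row player indifferent between I and II: q·6 + (1−q)·8 = q·3 + (1−q)·10 ⟹ 8 + (-2)q = 10 + (-7)q ⟹ q = 2/5.

p = 3/14, q = 2/5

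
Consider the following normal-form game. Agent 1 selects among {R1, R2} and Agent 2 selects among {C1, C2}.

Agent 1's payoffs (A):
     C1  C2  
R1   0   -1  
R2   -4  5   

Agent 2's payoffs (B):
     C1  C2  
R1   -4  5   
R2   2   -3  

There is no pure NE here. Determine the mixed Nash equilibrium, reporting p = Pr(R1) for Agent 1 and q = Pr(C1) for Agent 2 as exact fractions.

p = 5/14, q = 3/5

Each player's mixing probability is pinned down by making the *other* player indifferent.
Agent 2 indifferent between C1 and C2: p·(-4) + (1−p)·2 = p·5 + (1−p)·(-3) ⟹ 2 + (-6)p = (-3) + 8p ⟹ p = 5/14.
Agent 1 indifferent between R1 and R2: q·0 + (1−q)·(-1) = q·(-4) + (1−q)·5 ⟹ (-1) + 1q = 5 + (-9)q ⟹ q = 3/5.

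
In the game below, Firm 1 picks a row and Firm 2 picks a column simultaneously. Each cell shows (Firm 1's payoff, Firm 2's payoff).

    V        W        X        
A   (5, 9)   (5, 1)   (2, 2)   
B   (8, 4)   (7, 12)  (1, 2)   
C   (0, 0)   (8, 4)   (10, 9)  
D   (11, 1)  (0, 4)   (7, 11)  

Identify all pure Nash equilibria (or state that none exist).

Check mutual best responses: a cell is a NE iff neither player can gain by unilaterally deviating.
Firm 1's best responses — vs V: D (payoff 11); vs W: C (payoff 8); vs X: C (payoff 10).
Firm 2's best responses — vs A: V (payoff 9); vs B: W (payoff 12); vs C: X (payoff 9); vs D: X (payoff 11).
The only mutual best response is (C, X); neither player gains by switching there.

(C, X)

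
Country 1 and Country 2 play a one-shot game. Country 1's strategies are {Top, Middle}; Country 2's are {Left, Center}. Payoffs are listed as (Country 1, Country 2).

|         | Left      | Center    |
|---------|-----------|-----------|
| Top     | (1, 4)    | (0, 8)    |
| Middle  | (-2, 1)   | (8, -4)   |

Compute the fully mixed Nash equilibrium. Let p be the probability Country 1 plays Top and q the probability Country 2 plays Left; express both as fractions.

Each player's mixing probability is pinned down by making the *other* player indifferent.
Country 2 indifferent between Left and Center: p·4 + (1−p)·1 = p·8 + (1−p)·(-4) ⟹ 1 + 3p = (-4) + 12p ⟹ p = 5/9.
Country 1 indifferent between Top and Middle: q·1 + (1−q)·0 = q·(-2) + (1−q)·8 ⟹ 0 + 1q = 8 + (-10)q ⟹ q = 8/11.

p = 5/9, q = 8/11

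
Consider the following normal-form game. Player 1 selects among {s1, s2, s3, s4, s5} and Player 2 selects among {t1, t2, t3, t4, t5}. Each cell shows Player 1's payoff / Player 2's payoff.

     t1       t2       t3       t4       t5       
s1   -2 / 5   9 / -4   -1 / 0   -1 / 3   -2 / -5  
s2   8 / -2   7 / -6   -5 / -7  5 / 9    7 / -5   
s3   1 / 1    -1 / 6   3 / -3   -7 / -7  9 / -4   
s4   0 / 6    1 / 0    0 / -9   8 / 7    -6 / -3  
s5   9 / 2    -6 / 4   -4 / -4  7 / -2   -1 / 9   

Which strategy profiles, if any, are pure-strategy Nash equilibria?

(s4, t4)

Check mutual best responses: a cell is a NE iff neither player can gain by unilaterally deviating.
Player 1's best responses — vs t1: s5 (payoff 9); vs t2: s1 (payoff 9); vs t3: s3 (payoff 3); vs t4: s4 (payoff 8); vs t5: s3 (payoff 9).
Player 2's best responses — vs s1: t1 (payoff 5); vs s2: t4 (payoff 9); vs s3: t2 (payoff 6); vs s4: t4 (payoff 7); vs s5: t5 (payoff 9).
The only mutual best response is (s4, t4); neither player gains by switching there.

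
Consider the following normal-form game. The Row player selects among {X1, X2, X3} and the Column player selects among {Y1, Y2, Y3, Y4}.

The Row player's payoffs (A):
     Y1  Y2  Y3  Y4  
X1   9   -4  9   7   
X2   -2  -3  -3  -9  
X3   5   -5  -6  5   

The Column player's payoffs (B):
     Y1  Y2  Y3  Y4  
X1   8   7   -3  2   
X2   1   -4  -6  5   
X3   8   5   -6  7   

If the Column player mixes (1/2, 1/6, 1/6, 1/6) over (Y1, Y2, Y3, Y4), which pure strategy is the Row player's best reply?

Compute the Row player's expected payoff from each pure strategy against the given mix.
X1: (1/2)·9 + (1/6)·(-4) + (1/6)·9 + (1/6)·7 = 13/2
X2: (1/2)·(-2) + (1/6)·(-3) + (1/6)·(-3) + (1/6)·(-9) = -7/2
X3: (1/2)·5 + (1/6)·(-5) + (1/6)·(-6) + (1/6)·5 = 3/2
Highest expected payoff is 13/2, from X1.

X1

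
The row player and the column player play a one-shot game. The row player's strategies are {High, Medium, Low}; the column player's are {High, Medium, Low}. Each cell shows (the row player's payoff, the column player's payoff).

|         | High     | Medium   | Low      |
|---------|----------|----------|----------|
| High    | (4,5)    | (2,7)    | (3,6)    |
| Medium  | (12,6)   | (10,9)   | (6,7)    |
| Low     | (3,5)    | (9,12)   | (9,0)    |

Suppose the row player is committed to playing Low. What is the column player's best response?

With the row player fixed at Low, the column player's payoffs are: High → 5, Medium → 12, Low → 0.
The maximum is 12, achieved by Medium.

Medium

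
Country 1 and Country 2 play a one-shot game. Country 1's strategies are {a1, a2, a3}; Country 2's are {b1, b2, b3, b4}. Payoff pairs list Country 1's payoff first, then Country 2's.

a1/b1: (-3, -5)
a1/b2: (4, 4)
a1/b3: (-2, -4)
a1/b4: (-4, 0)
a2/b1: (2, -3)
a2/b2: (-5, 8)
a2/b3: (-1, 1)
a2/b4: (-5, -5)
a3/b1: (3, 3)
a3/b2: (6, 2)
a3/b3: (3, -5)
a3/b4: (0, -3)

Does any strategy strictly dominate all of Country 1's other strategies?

Check whether one of Country 1's strategies beats all alternatives regardless of what the opponent does.
a3 strictly dominates: vs b1: 3 > each of {-3, 2}; vs b2: 6 > each of {4, -5}; vs b3: 3 > each of {-2, -1}; vs b4: 0 > each of {-4, -5}.

a3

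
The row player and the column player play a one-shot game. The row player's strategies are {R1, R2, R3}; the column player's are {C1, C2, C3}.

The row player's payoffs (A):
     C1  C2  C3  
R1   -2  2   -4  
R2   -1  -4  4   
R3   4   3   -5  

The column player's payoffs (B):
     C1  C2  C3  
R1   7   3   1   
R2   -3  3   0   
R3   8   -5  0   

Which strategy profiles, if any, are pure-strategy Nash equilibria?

(R3, C1)

A profile is a Nash equilibrium when each player is best-responding to the other.
The row player's best responses — vs C1: R3 (payoff 4); vs C2: R3 (payoff 3); vs C3: R2 (payoff 4).
The column player's best responses — vs R1: C1 (payoff 7); vs R2: C2 (payoff 3); vs R3: C1 (payoff 8).
The only mutual best response is (R3, C1); neither player gains by switching there.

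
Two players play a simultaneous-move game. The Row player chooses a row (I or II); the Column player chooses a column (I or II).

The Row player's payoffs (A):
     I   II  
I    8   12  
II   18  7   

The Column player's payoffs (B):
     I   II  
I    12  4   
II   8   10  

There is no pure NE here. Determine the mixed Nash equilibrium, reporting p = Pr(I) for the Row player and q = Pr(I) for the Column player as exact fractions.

Each player's mixing probability is pinned down by making the *other* player indifferent.
The Column player indifferent between I and II: p·12 + (1−p)·8 = p·4 + (1−p)·10 ⟹ 8 + 4p = 10 + (-6)p ⟹ p = 1/5.
The Row player indifferent between I and II: q·8 + (1−q)·12 = q·18 + (1−q)·7 ⟹ 12 + (-4)q = 7 + 11q ⟹ q = 1/3.

p = 1/5, q = 1/3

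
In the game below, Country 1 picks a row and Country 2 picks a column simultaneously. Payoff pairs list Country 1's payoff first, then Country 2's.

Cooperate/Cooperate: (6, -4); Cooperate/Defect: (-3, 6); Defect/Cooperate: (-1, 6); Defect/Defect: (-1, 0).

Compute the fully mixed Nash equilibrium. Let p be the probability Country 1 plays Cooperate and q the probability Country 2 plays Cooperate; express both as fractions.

In a mixed NE each player is indifferent between their pure strategies, so the opponent's mix sets the indifference.
Country 2 indifferent between Cooperate and Defect: p·(-4) + (1−p)·6 = p·6 + (1−p)·0 ⟹ 6 + (-10)p = 0 + 6p ⟹ p = 3/8.
Country 1 indifferent between Cooperate and Defect: q·6 + (1−q)·(-3) = q·(-1) + (1−q)·(-1) ⟹ (-3) + 9q = (-1) + 0q ⟹ q = 2/9.

p = 3/8, q = 2/9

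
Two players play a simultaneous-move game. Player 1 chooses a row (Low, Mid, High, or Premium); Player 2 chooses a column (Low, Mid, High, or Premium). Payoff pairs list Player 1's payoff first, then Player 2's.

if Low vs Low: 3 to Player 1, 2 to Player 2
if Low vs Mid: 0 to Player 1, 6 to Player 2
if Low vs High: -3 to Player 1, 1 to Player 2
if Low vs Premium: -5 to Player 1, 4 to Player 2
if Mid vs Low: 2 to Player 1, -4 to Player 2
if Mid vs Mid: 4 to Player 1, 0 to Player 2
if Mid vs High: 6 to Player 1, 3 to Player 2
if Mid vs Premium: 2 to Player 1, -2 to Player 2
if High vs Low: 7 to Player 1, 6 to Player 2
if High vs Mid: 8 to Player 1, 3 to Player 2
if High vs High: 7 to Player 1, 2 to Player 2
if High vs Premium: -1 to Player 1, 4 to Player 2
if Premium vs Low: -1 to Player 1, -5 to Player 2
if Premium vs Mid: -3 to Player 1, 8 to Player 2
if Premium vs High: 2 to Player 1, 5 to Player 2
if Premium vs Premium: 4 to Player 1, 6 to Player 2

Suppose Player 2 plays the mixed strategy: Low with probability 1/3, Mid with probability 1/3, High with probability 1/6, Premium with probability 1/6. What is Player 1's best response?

High

Compute Player 1's expected payoff from each pure strategy against the given mix.
Low: (1/3)·3 + (1/3)·0 + (1/6)·(-3) + (1/6)·(-5) = -1/3
Mid: (1/3)·2 + (1/3)·4 + (1/6)·6 + (1/6)·2 = 10/3
High: (1/3)·7 + (1/3)·8 + (1/6)·7 + (1/6)·(-1) = 6
Premium: (1/3)·(-1) + (1/3)·(-3) + (1/6)·2 + (1/6)·4 = -1/3
Highest expected payoff is 6, from High.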